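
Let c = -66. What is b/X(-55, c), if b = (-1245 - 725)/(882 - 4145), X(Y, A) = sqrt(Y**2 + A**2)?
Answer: 1970*sqrt(61)/2189473 ≈ 0.0070274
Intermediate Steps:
X(Y, A) = sqrt(A**2 + Y**2)
b = 1970/3263 (b = -1970/(-3263) = -1970*(-1/3263) = 1970/3263 ≈ 0.60374)
b/X(-55, c) = 1970/(3263*(sqrt((-66)**2 + (-55)**2))) = 1970/(3263*(sqrt(4356 + 3025))) = 1970/(3263*(sqrt(7381))) = 1970/(3263*((11*sqrt(61)))) = 1970*(sqrt(61)/671)/3263 = 1970*sqrt(61)/2189473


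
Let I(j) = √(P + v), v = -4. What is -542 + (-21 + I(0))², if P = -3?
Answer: -542 + (21 - I*√7)² ≈ -108.0 - 111.12*I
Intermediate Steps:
I(j) = I*√7 (I(j) = √(-3 - 4) = √(-7) = I*√7)
-542 + (-21 + I(0))² = -542 + (-21 + I*√7)²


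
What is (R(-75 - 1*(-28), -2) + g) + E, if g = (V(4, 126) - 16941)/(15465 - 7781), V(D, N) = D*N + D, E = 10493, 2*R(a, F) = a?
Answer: 80431205/7684 ≈ 10467.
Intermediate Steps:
R(a, F) = a/2
V(D, N) = D + D*N
g = -16433/7684 (g = (4*(1 + 126) - 16941)/(15465 - 7781) = (4*127 - 16941)/7684 = (508 - 16941)*(1/7684) = -16433*1/7684 = -16433/7684 ≈ -2.1386)
(R(-75 - 1*(-28), -2) + g) + E = ((-75 - 1*(-28))/2 - 16433/7684) + 10493 = ((-75 + 28)/2 - 16433/7684) + 10493 = ((½)*(-47) - 16433/7684) + 10493 = (-47/2 - 16433/7684) + 10493 = -197007/7684 + 10493 = 80431205/7684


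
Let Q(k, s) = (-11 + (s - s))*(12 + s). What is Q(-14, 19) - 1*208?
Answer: -549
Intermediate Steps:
Q(k, s) = -132 - 11*s (Q(k, s) = (-11 + 0)*(12 + s) = -11*(12 + s) = -132 - 11*s)
Q(-14, 19) - 1*208 = (-132 - 11*19) - 1*208 = (-132 - 209) - 208 = -341 - 208 = -549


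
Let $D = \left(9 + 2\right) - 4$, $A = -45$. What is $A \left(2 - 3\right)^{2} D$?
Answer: $-315$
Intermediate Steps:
$D = 7$ ($D = 11 - 4 = 7$)
$A \left(2 - 3\right)^{2} D = - 45 \left(2 - 3\right)^{2} \cdot 7 = - 45 \left(-1\right)^{2} \cdot 7 = \left(-45\right) 1 \cdot 7 = \left(-45\right) 7 = -315$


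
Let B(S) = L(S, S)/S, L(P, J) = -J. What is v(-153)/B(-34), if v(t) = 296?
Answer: -296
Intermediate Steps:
B(S) = -1 (B(S) = (-S)/S = -1)
v(-153)/B(-34) = 296/(-1) = 296*(-1) = -296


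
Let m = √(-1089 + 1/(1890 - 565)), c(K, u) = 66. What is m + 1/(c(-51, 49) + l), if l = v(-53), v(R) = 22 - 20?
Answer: 1/68 + 2*I*√19118743/265 ≈ 0.014706 + 33.0*I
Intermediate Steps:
v(R) = 2
l = 2
m = 2*I*√19118743/265 (m = √(-1089 + 1/1325) = √(-1442924/1325) = 2*I*√19118743/265 ≈ 33.0*I)
m + 1/(c(-51, 49) + l) = 2*I*√19118743/265 + 1/(66 + 2) = 2*I*√19118743/265 + 1/68 = 1/68 + 2*I*√19118743/265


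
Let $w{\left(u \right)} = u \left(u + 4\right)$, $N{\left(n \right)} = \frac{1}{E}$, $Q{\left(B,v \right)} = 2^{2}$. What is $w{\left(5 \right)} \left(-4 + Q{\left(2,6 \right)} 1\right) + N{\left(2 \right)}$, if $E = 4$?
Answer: $\frac{1}{4} \approx 0.25$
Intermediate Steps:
$Q{\left(B,v \right)} = 4$
$N{\left(n \right)} = \frac{1}{4}$
$w{\left(u \right)} = u \left(4 + u\right)$
$w{\left(5 \right)} \left(-4 + Q{\left(2,6 \right)} 1\right) + N{\left(2 \right)} = 5 \left(4 + 5\right) \left(-4 + 4 \cdot 1\right) + \frac{1}{4} = 5 \cdot 9 \left(-4 + 4\right) + \frac{1}{4} = 45 \cdot 0 + \frac{1}{4} = 0 + \frac{1}{4} = \frac{1}{4}$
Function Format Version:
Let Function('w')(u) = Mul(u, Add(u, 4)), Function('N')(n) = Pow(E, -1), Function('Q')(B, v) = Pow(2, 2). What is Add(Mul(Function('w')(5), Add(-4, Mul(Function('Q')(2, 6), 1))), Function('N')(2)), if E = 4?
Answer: Rational(1, 4) ≈ 0.25000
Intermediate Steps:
Function('Q')(B, v) = 4
Function('N')(n) = Rational(1, 4) (Function('N')(n) = Pow(4, -1) = Rational(1, 4))
Function('w')(u) = Mul(u, Add(4, u))
Add(Mul(Function('w')(5), Add(-4, Mul(Function('Q')(2, 6), 1))), Function('N')(2)) = Add(Mul(Mul(5, Add(4, 5)), Add(-4, Mul(4, 1))), Rational(1, 4)) = Add(Mul(Mul(5, 9), Add(-4, 4)), Rational(1, 4)) = Add(Mul(45, 0), Rational(1, 4)) = Add(0, Rational(1, 4)) = Rational(1, 4)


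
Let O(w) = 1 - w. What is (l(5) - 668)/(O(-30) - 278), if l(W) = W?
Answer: 51/19 ≈ 2.6842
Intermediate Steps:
(l(5) - 668)/(O(-30) - 278) = (5 - 668)/((1 - 1*(-30)) - 278) = -663/((1 + 30) - 278) = -663/(31 - 278) = -663/(-247) = -663*(-1/247) = 51/19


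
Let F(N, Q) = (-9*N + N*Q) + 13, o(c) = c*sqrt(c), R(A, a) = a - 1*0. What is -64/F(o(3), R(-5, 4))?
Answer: 416/253 + 480*sqrt(3)/253 ≈ 4.9304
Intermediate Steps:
R(A, a) = a (R(A, a) = a + 0 = a)
o(c) = c**(3/2)
F(N, Q) = 13 - 9*N + N*Q
-64/F(o(3), R(-5, 4)) = -64/(13 - 27*sqrt(3) + 3**(3/2)*4) = -64/(13 - 27*sqrt(3) + (3*sqrt(3))*4) = -64/(13 - 27*sqrt(3) + 12*sqrt(3)) = -64/(13 - 15*sqrt(3))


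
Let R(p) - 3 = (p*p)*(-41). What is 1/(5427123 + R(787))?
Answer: -1/19967003 ≈ -5.0083e-8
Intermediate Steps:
R(p) = 3 - 41*p² (R(p) = 3 + (p*p)*(-41) = 3 + p²*(-41) = 3 - 41*p²)
1/(5427123 + R(787)) = 1/(5427123 + (3 - 41*787²)) = 1/(5427123 + (3 - 41*619369)) = 1/(5427123 + (3 - 25394129)) = 1/(5427123 - 25394126) = 1/(-19967003) = -1/19967003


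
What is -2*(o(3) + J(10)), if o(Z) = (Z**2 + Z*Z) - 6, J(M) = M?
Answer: -44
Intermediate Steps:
o(Z) = -6 + 2*Z**2 (o(Z) = (Z**2 + Z**2) - 6 = 2*Z**2 - 6 = -6 + 2*Z**2)
-2*(o(3) + J(10)) = -2*((-6 + 2*3**2) + 10) = -2*((-6 + 2*9) + 10) = -2*((-6 + 18) + 10) = -2*(12 + 10) = -2*22 = -44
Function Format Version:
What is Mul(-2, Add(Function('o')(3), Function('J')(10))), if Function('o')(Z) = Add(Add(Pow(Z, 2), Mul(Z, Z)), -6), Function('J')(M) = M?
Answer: -44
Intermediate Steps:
Function('o')(Z) = Add(-6, Mul(2, Pow(Z, 2))) (Function('o')(Z) = Add(Add(Pow(Z, 2), Pow(Z, 2)), -6) = Add(Mul(2, Pow(Z, 2)), -6) = Add(-6, Mul(2, Pow(Z, 2))))
Mul(-2, Add(Function('o')(3), Function('J')(10))) = Mul(-2, Add(Add(-6, Mul(2, Pow(3, 2))), 10)) = Mul(-2, Add(Add(-6, Mul(2, 9)), 10)) = Mul(-2, Add(Add(-6, 18), 10)) = Mul(-2, Add(12, 10)) = Mul(-2, 22) = -44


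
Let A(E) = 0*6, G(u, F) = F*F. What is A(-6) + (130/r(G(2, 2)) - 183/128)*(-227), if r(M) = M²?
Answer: -194539/128 ≈ -1519.8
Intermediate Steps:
G(u, F) = F²
A(E) = 0
A(-6) + (130/r(G(2, 2)) - 183/128)*(-227) = 0 + (130/((2²)²) - 183/128)*(-227) = 0 + (130/(4²) - 183*1/128)*(-227) = 0 + (130/16 - 183/128)*(-227) = 0 + (130*(1/16) - 183/128)*(-227) = 0 + (65/8 - 183/128)*(-227) = 0 + (857/128)*(-227) = 0 - 194539/128 = -194539/128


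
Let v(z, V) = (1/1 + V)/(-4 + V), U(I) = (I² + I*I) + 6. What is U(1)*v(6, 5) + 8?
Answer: 56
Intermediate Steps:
U(I) = 6 + 2*I² (U(I) = (I² + I²) + 6 = 2*I² + 6 = 6 + 2*I²)
v(z, V) = (1 + V)/(-4 + V)
U(1)*v(6, 5) + 8 = (6 + 2*1²)*((1 + 5)/(-4 + 5)) + 8 = (6 + 2*1)*(6/1) + 8 = (6 + 2)*(1*6) + 8 = 8*6 + 8 = 48 + 8 = 56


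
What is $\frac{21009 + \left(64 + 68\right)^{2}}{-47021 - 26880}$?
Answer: $- \frac{38433}{73901} \approx -0.52006$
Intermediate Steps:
$\frac{21009 + \left(64 + 68\right)^{2}}{-47021 - 26880} = \frac{21009 + 132^{2}}{-73901} = \left(21009 + 17424\right) \left(- \frac{1}{73901}\right) = 38433 \left(- \frac{1}{73901}\right) = - \frac{38433}{73901}$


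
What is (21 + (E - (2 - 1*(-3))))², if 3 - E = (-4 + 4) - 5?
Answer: 576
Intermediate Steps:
E = 8 (E = 3 - ((-4 + 4) - 5) = 3 - (0 - 5) = 3 - 1*(-5) = 3 + 5 = 8)
(21 + (E - (2 - 1*(-3))))² = (21 + (8 - (2 - 1*(-3))))² = (21 + (8 - (2 + 3)))² = (21 + (8 - 1*5))² = (21 + (8 - 5))² = (21 + 3)² = 24² = 576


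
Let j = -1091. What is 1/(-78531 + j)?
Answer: -1/79622 ≈ -1.2559e-5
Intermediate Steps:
1/(-78531 + j) = 1/(-78531 - 1091) = 1/(-79622) = -1/79622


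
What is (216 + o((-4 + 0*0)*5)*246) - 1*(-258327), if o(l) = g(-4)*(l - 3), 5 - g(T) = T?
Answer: 207621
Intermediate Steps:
g(T) = 5 - T
o(l) = -27 + 9*l (o(l) = (5 - 1*(-4))*(l - 3) = (5 + 4)*(-3 + l) = 9*(-3 + l) = -27 + 9*l)
(216 + o((-4 + 0*0)*5)*246) - 1*(-258327) = (216 + (-27 + 9*((-4 + 0*0)*5))*246) - 1*(-258327) = (216 + (-27 + 9*((-4 + 0)*5))*246) + 258327 = (216 + (-27 + 9*(-4*5))*246) + 258327 = (216 + (-27 + 9*(-20))*246) + 258327 = (216 + (-27 - 180)*246) + 258327 = (216 - 207*246) + 258327 = (216 - 50922) + 258327 = -50706 + 258327 = 207621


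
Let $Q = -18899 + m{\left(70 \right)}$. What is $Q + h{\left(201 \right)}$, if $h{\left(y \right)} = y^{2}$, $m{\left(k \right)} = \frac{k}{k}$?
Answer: $21503$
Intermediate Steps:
$m{\left(k \right)} = 1$
$Q = -18898$ ($Q = -18899 + 1 = -18898$)
$Q + h{\left(201 \right)} = -18898 + 201^{2} = -18898 + 40401 = 21503$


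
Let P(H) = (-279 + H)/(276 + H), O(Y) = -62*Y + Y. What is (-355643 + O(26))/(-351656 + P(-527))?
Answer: 89664479/88264850 ≈ 1.0159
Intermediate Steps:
O(Y) = -61*Y
P(H) = (-279 + H)/(276 + H)
(-355643 + O(26))/(-351656 + P(-527)) = (-355643 - 61*26)/(-351656 + (-279 - 527)/(276 - 527)) = (-355643 - 1586)/(-351656 - 806/(-251)) = -357229/(-351656 - 1/251*(-806)) = -357229/(-351656 + 806/251) = -357229/(-88264850/251) = -357229*(-251/88264850) = 89664479/88264850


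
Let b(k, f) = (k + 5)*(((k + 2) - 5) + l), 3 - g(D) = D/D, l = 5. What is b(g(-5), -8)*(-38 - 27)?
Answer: -1820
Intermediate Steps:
g(D) = 2 (g(D) = 3 - D/D = 3 - 1*1 = 3 - 1 = 2)
b(k, f) = (2 + k)*(5 + k) (b(k, f) = (k + 5)*(((k + 2) - 5) + 5) = (5 + k)*(((2 + k) - 5) + 5) = (5 + k)*((-3 + k) + 5) = (5 + k)*(2 + k) = (2 + k)*(5 + k))
b(g(-5), -8)*(-38 - 27) = (10 + 2² + 7*2)*(-38 - 27) = (10 + 4 + 14)*(-65) = 28*(-65) = -1820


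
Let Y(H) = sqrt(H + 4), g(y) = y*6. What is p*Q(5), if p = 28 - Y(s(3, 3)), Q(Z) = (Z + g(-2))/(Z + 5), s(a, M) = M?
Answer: -98/5 + 7*sqrt(7)/10 ≈ -17.748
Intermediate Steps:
g(y) = 6*y
Y(H) = sqrt(4 + H)
Q(Z) = (-12 + Z)/(5 + Z) (Q(Z) = (Z + 6*(-2))/(Z + 5) = (Z - 12)/(5 + Z) = (-12 + Z)/(5 + Z))
p = 28 - sqrt(7) (p = 28 - sqrt(4 + 3) = 28 - sqrt(7) ≈ 25.354)
p*Q(5) = (28 - sqrt(7))*((-12 + 5)/(5 + 5)) = (28 - sqrt(7))*(-7/10) = -98/5 + 7*sqrt(7)/10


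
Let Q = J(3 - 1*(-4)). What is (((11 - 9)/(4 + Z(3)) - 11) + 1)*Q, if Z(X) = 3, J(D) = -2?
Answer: 136/7 ≈ 19.429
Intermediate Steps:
Q = -2
(((11 - 9)/(4 + Z(3)) - 11) + 1)*Q = (((11 - 9)/(4 + 3) - 11) + 1)*(-2) = ((2/7 - 11) + 1)*(-2) = (-75/7 + 1)*(-2) = -68/7*(-2) = 136/7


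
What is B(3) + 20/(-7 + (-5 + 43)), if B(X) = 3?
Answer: 113/31 ≈ 3.6452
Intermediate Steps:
B(3) + 20/(-7 + (-5 + 43)) = 3 + 20/(-7 + (-5 + 43)) = 3 + 20/(-7 + 38) = 3 + 20/31 = 113/31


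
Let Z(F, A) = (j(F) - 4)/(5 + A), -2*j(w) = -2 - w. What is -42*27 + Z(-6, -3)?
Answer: -1137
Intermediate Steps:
j(w) = 1 + w/2 (j(w) = -(-2 - w)/2 = 1 + w/2)
Z(F, A) = (-3 + F/2)/(5 + A) (Z(F, A) = ((1 + F/2) - 4)/(5 + A) = (-3 + F/2)/(5 + A))
-42*27 + Z(-6, -3) = -42*27 + (-6 - 6)/(2*(5 - 3)) = -1134 + (½)*(-12)/2 = -1134 + (½)*(½)*(-12) = -1134 - 3 = -1137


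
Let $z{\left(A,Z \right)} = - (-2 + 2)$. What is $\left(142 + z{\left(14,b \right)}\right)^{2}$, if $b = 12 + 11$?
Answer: $20164$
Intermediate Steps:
$b = 23$
$z{\left(A,Z \right)} = 0$ ($z{\left(A,Z \right)} = \left(-1\right) 0 = 0$)
$\left(142 + z{\left(14,b \right)}\right)^{2} = \left(142 + 0\right)^{2} = 142^{2} = 20164$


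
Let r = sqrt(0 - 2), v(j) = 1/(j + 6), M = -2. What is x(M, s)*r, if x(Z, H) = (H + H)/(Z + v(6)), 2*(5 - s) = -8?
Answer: -216*I*sqrt(2)/23 ≈ -13.281*I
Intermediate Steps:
v(j) = 1/(6 + j)
s = 9 (s = 5 - 1/2*(-8) = 5 + 4 = 9)
x(Z, H) = 2*H/(1/12 + Z) (x(Z, H) = (H + H)/(Z + 1/(6 + 6)) = (2*H)/(Z + 1/12) = (2*H)/(1/12 + Z) = 2*H/(1/12 + Z))
r = I*sqrt(2) (r = sqrt(-2) = I*sqrt(2) ≈ 1.4142*I)
x(M, s)*r = (24*9/(1 + 12*(-2)))*(I*sqrt(2)) = (24*9/(1 - 24))*(I*sqrt(2)) = (24*9/(-23))*(I*sqrt(2)) = (24*9*(-1/23))*(I*sqrt(2)) = -216*I*sqrt(2)/23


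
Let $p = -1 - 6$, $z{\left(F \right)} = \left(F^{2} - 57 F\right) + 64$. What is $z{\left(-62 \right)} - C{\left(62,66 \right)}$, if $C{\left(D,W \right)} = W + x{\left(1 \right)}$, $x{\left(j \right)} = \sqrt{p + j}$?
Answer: $7376 - i \sqrt{6} \approx 7376.0 - 2.4495 i$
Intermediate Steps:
$z{\left(F \right)} = 64 + F^{2} - 57 F$
$p = -7$ ($p = -1 - 6 = -7$)
$x{\left(j \right)} = \sqrt{-7 + j}$
$C{\left(D,W \right)} = W + i \sqrt{6}$ ($C{\left(D,W \right)} = W + \sqrt{-7 + 1} = W + \sqrt{-6} = W + i \sqrt{6}$)
$z{\left(-62 \right)} - C{\left(62,66 \right)} = \left(64 + \left(-62\right)^{2} - -3534\right) - \left(66 + i \sqrt{6}\right) = \left(64 + 3844 + 3534\right) - \left(66 + i \sqrt{6}\right) = 7442 - \left(66 + i \sqrt{6}\right) = 7376 - i \sqrt{6}$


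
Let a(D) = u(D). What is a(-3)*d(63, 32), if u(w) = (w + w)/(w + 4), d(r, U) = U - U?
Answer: 0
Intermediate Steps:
d(r, U) = 0
u(w) = 2*w/(4 + w) (u(w) = (2*w)/(4 + w) = 2*w/(4 + w))
a(D) = 2*D/(4 + D)
a(-3)*d(63, 32) = (2*(-3)/(4 - 3))*0 = (2*(-3)/1)*0 = (2*(-3)*1)*0 = -6*0 = 0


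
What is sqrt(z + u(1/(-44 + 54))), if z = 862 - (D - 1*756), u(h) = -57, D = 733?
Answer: 6*sqrt(23) ≈ 28.775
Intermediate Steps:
z = 885 (z = 862 - (733 - 1*756) = 862 - (733 - 756) = 862 - 1*(-23) = 862 + 23 = 885)
sqrt(z + u(1/(-44 + 54))) = sqrt(885 - 57) = sqrt(828) = 6*sqrt(23)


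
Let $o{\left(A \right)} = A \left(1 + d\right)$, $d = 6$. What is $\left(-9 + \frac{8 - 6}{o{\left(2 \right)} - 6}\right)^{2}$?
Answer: $\frac{1225}{16} \approx 76.563$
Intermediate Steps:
$o{\left(A \right)} = 7 A$ ($o{\left(A \right)} = A \left(1 + 6\right) = A 7 = 7 A$)
$\left(-9 + \frac{8 - 6}{o{\left(2 \right)} - 6}\right)^{2} = \left(-9 + \frac{8 - 6}{7 \cdot 2 - 6}\right)^{2} = \left(-9 + \frac{2}{14 - 6}\right)^{2} = \left(-9 + \frac{2}{8}\right)^{2} = \left(-9 + 2 \cdot \frac{1}{8}\right)^{2} = \left(-9 + \frac{1}{4}\right)^{2} = \left(- \frac{35}{4}\right)^{2} = \frac{1225}{16}$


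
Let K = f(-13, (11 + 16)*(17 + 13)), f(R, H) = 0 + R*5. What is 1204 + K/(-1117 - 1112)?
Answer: 2683781/2229 ≈ 1204.0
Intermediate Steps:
f(R, H) = 5*R (f(R, H) = 0 + 5*R = 5*R)
K = -65 (K = 5*(-13) = -65)
1204 + K/(-1117 - 1112) = 1204 - 65/(-1117 - 1112) = 1204 - 65/(-2229) = 1204 - 1/2229*(-65) = 1204 + 65/2229 = 2683781/2229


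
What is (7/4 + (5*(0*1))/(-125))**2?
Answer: 49/16 ≈ 3.0625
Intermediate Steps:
(7/4 + (5*(0*1))/(-125))**2 = (7*(1/4) + (5*0)*(-1/125))**2 = (7/4 + 0*(-1/125))**2 = (7/4 + 0)**2 = (7/4)**2 = 49/16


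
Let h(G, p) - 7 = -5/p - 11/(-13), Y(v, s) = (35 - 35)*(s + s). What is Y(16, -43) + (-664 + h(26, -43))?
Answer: -366725/559 ≈ -656.04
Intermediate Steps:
Y(v, s) = 0 (Y(v, s) = 0*(2*s) = 0)
h(G, p) = 102/13 - 5/p (h(G, p) = 7 + (-5/p - 11/(-13)) = 7 + (-5/p - 11*(-1/13)) = 7 + (-5/p + 11/13) = 7 + (11/13 - 5/p) = 102/13 - 5/p)
Y(16, -43) + (-664 + h(26, -43)) = 0 + (-664 + (102/13 - 5/(-43))) = 0 + (-664 + (102/13 - 5*(-1/43))) = 0 + (-664 + (102/13 + 5/43)) = 0 + (-664 + 4451/559) = 0 - 366725/559 = -366725/559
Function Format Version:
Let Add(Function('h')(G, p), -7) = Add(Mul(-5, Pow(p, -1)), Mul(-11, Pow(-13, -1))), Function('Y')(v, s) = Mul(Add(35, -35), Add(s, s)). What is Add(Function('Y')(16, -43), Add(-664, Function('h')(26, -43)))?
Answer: Rational(-366725, 559) ≈ -656.04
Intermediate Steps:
Function('Y')(v, s) = 0 (Function('Y')(v, s) = Mul(0, Mul(2, s)) = 0)
Function('h')(G, p) = Add(Rational(102, 13), Mul(-5, Pow(p, -1))) (Function('h')(G, p) = Add(7, Add(Mul(-5, Pow(p, -1)), Mul(-11, Pow(-13, -1)))) = Add(7, Add(Mul(-5, Pow(p, -1)), Mul(-11, Rational(-1, 13)))) = Add(7, Add(Mul(-5, Pow(p, -1)), Rational(11, 13))) = Add(7, Add(Rational(11, 13), Mul(-5, Pow(p, -1)))) = Add(Rational(102, 13), Mul(-5, Pow(p, -1))))
Add(Function('Y')(16, -43), Add(-664, Function('h')(26, -43))) = Add(0, Add(-664, Add(Rational(102, 13), Mul(-5, Pow(-43, -1))))) = Add(0, Add(-664, Add(Rational(102, 13), Mul(-5, Rational(-1, 43))))) = Add(0, Add(-664, Add(Rational(102, 13), Rational(5, 43)))) = Add(0, Add(-664, Rational(4451, 559))) = Add(0, Rational(-366725, 559)) = Rational(-366725, 559)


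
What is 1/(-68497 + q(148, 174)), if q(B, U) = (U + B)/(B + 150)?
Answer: -149/10205892 ≈ -1.4599e-5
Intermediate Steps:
q(B, U) = (B + U)/(150 + B)
1/(-68497 + q(148, 174)) = 1/(-68497 + (148 + 174)/(150 + 148)) = 1/(-68497 + 322/298) = 1/(-68497 + (1/298)*322) = 1/(-68497 + 161/149) = 1/(-10205892/149) = -149/10205892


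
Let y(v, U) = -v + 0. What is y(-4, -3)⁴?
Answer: 256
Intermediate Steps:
y(v, U) = -v
y(-4, -3)⁴ = (-1*(-4))⁴ = 4⁴ = 256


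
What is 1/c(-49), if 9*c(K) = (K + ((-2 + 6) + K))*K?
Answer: 9/4606 ≈ 0.0019540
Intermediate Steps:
c(K) = K*(4 + 2*K)/9 (c(K) = ((K + ((-2 + 6) + K))*K)/9 = ((K + (4 + K))*K)/9 = ((4 + 2*K)*K)/9 = (K*(4 + 2*K))/9 = K*(4 + 2*K)/9)
1/c(-49) = 1/((2/9)*(-49)*(2 - 49)) = 1/((2/9)*(-49)*(-47)) = 1/(4606/9) = 9/4606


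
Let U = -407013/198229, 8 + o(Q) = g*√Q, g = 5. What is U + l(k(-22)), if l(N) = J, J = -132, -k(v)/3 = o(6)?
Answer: -26573241/198229 ≈ -134.05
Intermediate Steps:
o(Q) = -8 + 5*√Q
k(v) = 24 - 15*√6 (k(v) = -3*(-8 + 5*√6) = 24 - 15*√6)
U = -407013/198229 (U = -407013*1/198229 = -407013/198229 ≈ -2.0532)
l(N) = -132
U + l(k(-22)) = -407013/198229 - 132 = -26573241/198229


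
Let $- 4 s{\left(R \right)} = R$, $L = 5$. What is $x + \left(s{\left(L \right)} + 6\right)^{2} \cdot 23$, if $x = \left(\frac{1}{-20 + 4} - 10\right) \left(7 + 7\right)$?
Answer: $\frac{6049}{16} \approx 378.06$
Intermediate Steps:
$s{\left(R \right)} = - \frac{R}{4}$
$x = - \frac{1127}{8}$ ($x = \left(\frac{1}{-16} - 10\right) 14 = \left(- \frac{1}{16} - 10\right) 14 = \left(- \frac{161}{16}\right) 14 = - \frac{1127}{8} \approx -140.88$)
$x + \left(s{\left(L \right)} + 6\right)^{2} \cdot 23 = - \frac{1127}{8} + \left(\left(- \frac{1}{4}\right) 5 + 6\right)^{2} \cdot 23 = - \frac{1127}{8} + \left(- \frac{5}{4} + 6\right)^{2} \cdot 23 = - \frac{1127}{8} + \left(\frac{19}{4}\right)^{2} \cdot 23 = - \frac{1127}{8} + \frac{361}{16} \cdot 23 = - \frac{1127}{8} + \frac{8303}{16} = \frac{6049}{16}$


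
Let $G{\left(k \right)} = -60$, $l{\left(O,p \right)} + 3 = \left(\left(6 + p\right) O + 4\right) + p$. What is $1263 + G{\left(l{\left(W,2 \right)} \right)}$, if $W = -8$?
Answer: $1203$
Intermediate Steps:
$l{\left(O,p \right)} = 1 + p + O \left(6 + p\right)$ ($l{\left(O,p \right)} = -3 + \left(\left(\left(6 + p\right) O + 4\right) + p\right) = -3 + \left(\left(O \left(6 + p\right) + 4\right) + p\right) = -3 + \left(\left(4 + O \left(6 + p\right)\right) + p\right) = -3 + \left(4 + p + O \left(6 + p\right)\right) = 1 + p + O \left(6 + p\right)$)
$1263 + G{\left(l{\left(W,2 \right)} \right)} = 1263 - 60 = 1203$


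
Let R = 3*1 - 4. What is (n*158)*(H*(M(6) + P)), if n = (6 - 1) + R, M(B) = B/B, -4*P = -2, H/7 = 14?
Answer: 92904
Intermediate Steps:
H = 98 (H = 7*14 = 98)
R = -1 (R = 3 - 4 = -1)
P = ½ (P = -¼*(-2) = ½ ≈ 0.50000)
M(B) = 1
n = 4 (n = (6 - 1) - 1 = 5 - 1 = 4)
(n*158)*(H*(M(6) + P)) = (4*158)*(98*(1 + ½)) = 632*(98*(3/2)) = 632*147 = 92904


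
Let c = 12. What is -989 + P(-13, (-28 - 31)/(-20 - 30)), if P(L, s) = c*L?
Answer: -1145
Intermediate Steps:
P(L, s) = 12*L
-989 + P(-13, (-28 - 31)/(-20 - 30)) = -989 + 12*(-13) = -989 - 156 = -1145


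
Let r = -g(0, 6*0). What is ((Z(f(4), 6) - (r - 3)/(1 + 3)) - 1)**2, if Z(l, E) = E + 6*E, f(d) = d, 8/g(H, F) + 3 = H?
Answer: 243049/144 ≈ 1687.8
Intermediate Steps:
g(H, F) = 8/(-3 + H)
Z(l, E) = 7*E
r = 8/3 (r = -8/(-3 + 0) = -8/(-3) = -8*(-1)/3 = -1*(-8/3) = 8/3 ≈ 2.6667)
((Z(f(4), 6) - (r - 3)/(1 + 3)) - 1)**2 = ((7*6 - (8/3 - 3)/(1 + 3)) - 1)**2 = ((42 - (-1)/(3*4)) - 1)**2 = ((42 - 1*(-1/12)) - 1)**2 = ((42 + 1/12) - 1)**2 = (505/12 - 1)**2 = (493/12)**2 = 243049/144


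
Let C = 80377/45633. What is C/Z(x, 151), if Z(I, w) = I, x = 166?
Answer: 80377/7575078 ≈ 0.010611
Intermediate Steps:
C = 80377/45633 (C = 80377*(1/45633) = 80377/45633 ≈ 1.7614)
C/Z(x, 151) = (80377/45633)/166 = (80377/45633)*(1/166) = 80377/7575078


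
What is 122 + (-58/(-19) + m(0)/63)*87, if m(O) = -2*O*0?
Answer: 7364/19 ≈ 387.58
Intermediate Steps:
m(O) = 0
122 + (-58/(-19) + m(0)/63)*87 = 122 + (-58/(-19) + 0/63)*87 = 122 + (-58*(-1/19) + 0*(1/63))*87 = 122 + (58/19 + 0)*87 = 122 + (58/19)*87 = 122 + 5046/19 = 7364/19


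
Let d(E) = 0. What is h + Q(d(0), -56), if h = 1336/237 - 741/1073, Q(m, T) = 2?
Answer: 1766513/254301 ≈ 6.9465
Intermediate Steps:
h = 1257911/254301 (h = 1336*(1/237) - 741*1/1073 = 1336/237 - 741/1073 = 1257911/254301 ≈ 4.9465)
h + Q(d(0), -56) = 1257911/254301 + 2 = 1766513/254301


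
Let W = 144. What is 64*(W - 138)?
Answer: 384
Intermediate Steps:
64*(W - 138) = 64*(144 - 138) = 64*6 = 384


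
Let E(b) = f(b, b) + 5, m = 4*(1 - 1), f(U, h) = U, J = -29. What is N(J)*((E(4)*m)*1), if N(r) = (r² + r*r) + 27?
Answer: 0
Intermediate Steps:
m = 0 (m = 4*0 = 0)
N(r) = 27 + 2*r² (N(r) = (r² + r²) + 27 = 2*r² + 27 = 27 + 2*r²)
E(b) = 5 + b (E(b) = b + 5 = 5 + b)
N(J)*((E(4)*m)*1) = (27 + 2*(-29)²)*(((5 + 4)*0)*1) = (27 + 2*841)*((9*0)*1) = (27 + 1682)*(0*1) = 1709*0 = 0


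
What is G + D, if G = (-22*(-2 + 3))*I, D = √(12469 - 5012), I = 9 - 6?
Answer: -66 + √7457 ≈ 20.354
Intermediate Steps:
I = 3
D = √7457 ≈ 86.354
G = -66 (G = -22*(-2 + 3)*3 = -22*3 = -66)
G + D = -66 + √7457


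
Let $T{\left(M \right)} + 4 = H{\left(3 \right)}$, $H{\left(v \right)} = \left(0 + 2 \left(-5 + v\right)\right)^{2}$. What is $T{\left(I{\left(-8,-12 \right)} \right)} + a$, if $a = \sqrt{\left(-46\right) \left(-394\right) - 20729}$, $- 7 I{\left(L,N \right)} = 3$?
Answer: $12 + i \sqrt{2605} \approx 12.0 + 51.039 i$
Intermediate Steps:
$I{\left(L,N \right)} = - \frac{3}{7}$ ($I{\left(L,N \right)} = \left(- \frac{1}{7}\right) 3 = - \frac{3}{7}$)
$H{\left(v \right)} = \left(-10 + 2 v\right)^{2}$ ($H{\left(v \right)} = \left(0 + \left(-10 + 2 v\right)\right)^{2} = \left(-10 + 2 v\right)^{2}$)
$T{\left(M \right)} = 12$ ($T{\left(M \right)} = -4 + 4 \left(-5 + 3\right)^{2} = -4 + 4 \left(-2\right)^{2} = -4 + 4 \cdot 4 = -4 + 16 = 12$)
$a = i \sqrt{2605}$ ($a = \sqrt{18124 - 20729} = \sqrt{-2605} = i \sqrt{2605} \approx 51.039 i$)
$T{\left(I{\left(-8,-12 \right)} \right)} + a = 12 + i \sqrt{2605}$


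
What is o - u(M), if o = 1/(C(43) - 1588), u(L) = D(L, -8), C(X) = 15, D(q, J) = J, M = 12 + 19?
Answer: 12583/1573 ≈ 7.9994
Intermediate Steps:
M = 31
u(L) = -8
o = -1/1573 (o = 1/(15 - 1588) = 1/(-1573) = -1/1573 ≈ -0.00063573)
o - u(M) = -1/1573 - 1*(-8) = -1/1573 + 8 = 12583/1573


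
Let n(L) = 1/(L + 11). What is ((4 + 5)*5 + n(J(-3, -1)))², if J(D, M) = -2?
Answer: 164836/81 ≈ 2035.0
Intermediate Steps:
n(L) = 1/(11 + L)
((4 + 5)*5 + n(J(-3, -1)))² = ((4 + 5)*5 + 1/(11 - 2))² = (9*5 + 1/9)² = (45 + ⅑)² = (406/9)² = 164836/81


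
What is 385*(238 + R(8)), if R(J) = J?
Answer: 94710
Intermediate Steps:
385*(238 + R(8)) = 385*(238 + 8) = 385*246 = 94710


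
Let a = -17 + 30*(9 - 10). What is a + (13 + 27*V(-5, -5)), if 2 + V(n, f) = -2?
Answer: -142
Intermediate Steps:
a = -47 (a = -17 + 30*(-1) = -17 - 30 = -47)
V(n, f) = -4 (V(n, f) = -2 - 2 = -4)
a + (13 + 27*V(-5, -5)) = -47 + (13 + 27*(-4)) = -47 + (13 - 108) = -47 - 95 = -142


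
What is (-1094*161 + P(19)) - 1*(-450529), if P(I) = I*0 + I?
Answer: 274414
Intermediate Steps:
P(I) = I (P(I) = 0 + I = I)
(-1094*161 + P(19)) - 1*(-450529) = (-1094*161 + 19) - 1*(-450529) = (-176134 + 19) + 450529 = -176115 + 450529 = 274414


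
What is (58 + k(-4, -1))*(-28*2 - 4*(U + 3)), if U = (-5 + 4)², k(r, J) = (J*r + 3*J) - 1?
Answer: -4176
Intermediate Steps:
k(r, J) = -1 + 3*J + J*r (k(r, J) = (3*J + J*r) - 1 = -1 + 3*J + J*r)
U = 1 (U = (-1)² = 1)
(58 + k(-4, -1))*(-28*2 - 4*(U + 3)) = (58 + (-1 + 3*(-1) - 1*(-4)))*(-28*2 - 4*(1 + 3)) = (58 + (-1 - 3 + 4))*(-56 - 4*4) = (58 + 0)*(-56 - 16) = 58*(-72) = -4176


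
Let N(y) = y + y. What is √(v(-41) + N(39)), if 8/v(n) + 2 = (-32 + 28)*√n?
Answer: √(78 - 4/(1 + 2*I*√41)) ≈ 8.8304 + 0.01758*I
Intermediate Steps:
N(y) = 2*y
v(n) = 8/(-2 - 4*√n) (v(n) = 8/(-2 + (-32 + 28)*√n) = 8/(-2 - 4*√n))
√(v(-41) + N(39)) = √(-4/(1 + 2*√(-41)) + 2*39) = √(-4/(1 + 2*(I*√41)) + 78) = √(-4/(1 + 2*I*√41) + 78) = √(78 - 4/(1 + 2*I*√41))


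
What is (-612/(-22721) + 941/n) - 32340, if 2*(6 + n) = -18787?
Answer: -13813482690794/427132079 ≈ -32340.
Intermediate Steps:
n = -18799/2 (n = -6 + (½)*(-18787) = -6 - 18787/2 = -18799/2 ≈ -9399.5)
(-612/(-22721) + 941/n) - 32340 = (-612/(-22721) + 941/(-18799/2)) - 32340 = (-612*(-1/22721) + 941*(-2/18799)) - 32340 = (612/22721 - 1882/18799) - 32340 = -31255934/427132079 - 32340 = -13813482690794/427132079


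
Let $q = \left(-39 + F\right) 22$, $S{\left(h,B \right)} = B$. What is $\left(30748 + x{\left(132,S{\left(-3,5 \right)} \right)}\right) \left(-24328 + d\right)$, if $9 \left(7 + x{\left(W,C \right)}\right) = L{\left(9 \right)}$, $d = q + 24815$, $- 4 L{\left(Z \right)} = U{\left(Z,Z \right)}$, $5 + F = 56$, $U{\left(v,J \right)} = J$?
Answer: $\frac{92345213}{4} \approx 2.3086 \cdot 10^{7}$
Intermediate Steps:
$F = 51$ ($F = -5 + 56 = 51$)
$L{\left(Z \right)} = - \frac{Z}{4}$
$q = 264$ ($q = \left(-39 + 51\right) 22 = 12 \cdot 22 = 264$)
$d = 25079$ ($d = 264 + 24815 = 25079$)
$x{\left(W,C \right)} = - \frac{29}{4}$ ($x{\left(W,C \right)} = -7 + \frac{\left(- \frac{1}{4}\right) 9}{9} = -7 + \frac{1}{9} \left(- \frac{9}{4}\right) = -7 - \frac{1}{4} = - \frac{29}{4}$)
$\left(30748 + x{\left(132,S{\left(-3,5 \right)} \right)}\right) \left(-24328 + d\right) = \left(30748 - \frac{29}{4}\right) \left(-24328 + 25079\right) = \frac{122963}{4} \cdot 751 = \frac{92345213}{4}$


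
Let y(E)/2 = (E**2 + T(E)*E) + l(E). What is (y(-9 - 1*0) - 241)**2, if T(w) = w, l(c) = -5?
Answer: 5329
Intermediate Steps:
y(E) = -10 + 4*E**2 (y(E) = 2*((E**2 + E*E) - 5) = 2*((E**2 + E**2) - 5) = 2*(2*E**2 - 5) = 2*(-5 + 2*E**2) = -10 + 4*E**2)
(y(-9 - 1*0) - 241)**2 = ((-10 + 4*(-9 - 1*0)**2) - 241)**2 = ((-10 + 4*(-9 + 0)**2) - 241)**2 = ((-10 + 4*(-9)**2) - 241)**2 = ((-10 + 4*81) - 241)**2 = ((-10 + 324) - 241)**2 = (314 - 241)**2 = 73**2 = 5329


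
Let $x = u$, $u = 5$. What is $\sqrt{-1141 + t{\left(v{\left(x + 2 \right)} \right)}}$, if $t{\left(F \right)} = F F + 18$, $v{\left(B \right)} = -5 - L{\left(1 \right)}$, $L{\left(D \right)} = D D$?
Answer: $i \sqrt{1087} \approx 32.97 i$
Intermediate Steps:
$x = 5$
$L{\left(D \right)} = D^{2}$
$v{\left(B \right)} = -6$ ($v{\left(B \right)} = -5 - 1^{2} = -5 - 1 = -6$)
$t{\left(F \right)} = 18 + F^{2}$ ($t{\left(F \right)} = F^{2} + 18 = 18 + F^{2}$)
$\sqrt{-1141 + t{\left(v{\left(x + 2 \right)} \right)}} = \sqrt{-1141 + \left(18 + \left(-6\right)^{2}\right)} = \sqrt{-1141 + \left(18 + 36\right)} = \sqrt{-1141 + 54} = \sqrt{-1087} = i \sqrt{1087}$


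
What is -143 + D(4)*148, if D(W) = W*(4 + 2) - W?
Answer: 2817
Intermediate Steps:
D(W) = 5*W (D(W) = W*6 - W = 6*W - W = 5*W)
-143 + D(4)*148 = -143 + (5*4)*148 = -143 + 20*148 = -143 + 2960 = 2817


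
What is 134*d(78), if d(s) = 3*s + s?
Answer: 41808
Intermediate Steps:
d(s) = 4*s
134*d(78) = 134*(4*78) = 134*312 = 41808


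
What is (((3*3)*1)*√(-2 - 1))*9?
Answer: 81*I*√3 ≈ 140.3*I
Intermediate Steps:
(((3*3)*1)*√(-2 - 1))*9 = ((9*1)*√(-3))*9 = (9*(I*√3))*9 = (9*I*√3)*9 = 81*I*√3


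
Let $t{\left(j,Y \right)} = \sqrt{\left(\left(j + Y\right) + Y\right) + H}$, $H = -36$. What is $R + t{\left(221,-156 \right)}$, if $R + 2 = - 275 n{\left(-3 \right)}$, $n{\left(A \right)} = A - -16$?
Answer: $-3577 + i \sqrt{127} \approx -3577.0 + 11.269 i$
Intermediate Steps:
$n{\left(A \right)} = 16 + A$ ($n{\left(A \right)} = A + 16 = 16 + A$)
$t{\left(j,Y \right)} = \sqrt{-36 + j + 2 Y}$ ($t{\left(j,Y \right)} = \sqrt{\left(\left(j + Y\right) + Y\right) - 36} = \sqrt{\left(\left(Y + j\right) + Y\right) - 36} = \sqrt{\left(j + 2 Y\right) - 36} = \sqrt{-36 + j + 2 Y}$)
$R = -3577$ ($R = -2 - 275 \left(16 - 3\right) = -2 - 3575 = -3577$)
$R + t{\left(221,-156 \right)} = -3577 + \sqrt{-36 + 221 + 2 \left(-156\right)} = -3577 + \sqrt{-36 + 221 - 312} = -3577 + \sqrt{-127} = -3577 + i \sqrt{127}$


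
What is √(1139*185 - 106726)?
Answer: √103989 ≈ 322.47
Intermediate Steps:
√(1139*185 - 106726) = √(210715 - 106726) = √103989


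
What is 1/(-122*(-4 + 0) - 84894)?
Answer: -1/84406 ≈ -1.1847e-5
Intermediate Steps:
1/(-122*(-4 + 0) - 84894) = 1/(-122*(-4) - 84894) = 1/(488 - 84894) = 1/(-84406) = -1/84406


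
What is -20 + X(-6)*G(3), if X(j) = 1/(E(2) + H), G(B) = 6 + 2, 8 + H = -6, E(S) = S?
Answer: -62/3 ≈ -20.667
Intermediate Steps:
H = -14 (H = -8 - 6 = -14)
G(B) = 8
X(j) = -1/12 (X(j) = 1/(2 - 14) = 1/(-12) = -1/12)
-20 + X(-6)*G(3) = -20 - 1/12*8 = -20 - 2/3 = -62/3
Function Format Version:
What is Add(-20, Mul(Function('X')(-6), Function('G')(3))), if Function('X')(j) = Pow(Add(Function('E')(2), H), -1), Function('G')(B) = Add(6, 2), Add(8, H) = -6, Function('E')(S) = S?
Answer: Rational(-62, 3) ≈ -20.667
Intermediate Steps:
H = -14 (H = Add(-8, -6) = -14)
Function('G')(B) = 8
Function('X')(j) = Rational(-1, 12) (Function('X')(j) = Pow(Add(2, -14), -1) = Pow(-12, -1) = Rational(-1, 12))
Add(-20, Mul(Function('X')(-6), Function('G')(3))) = Add(-20, Mul(Rational(-1, 12), 8)) = Add(-20, Rational(-2, 3)) = Rational(-62, 3)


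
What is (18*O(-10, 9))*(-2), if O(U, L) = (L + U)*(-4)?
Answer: -144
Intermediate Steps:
O(U, L) = -4*L - 4*U
(18*O(-10, 9))*(-2) = (18*(-4*9 - 4*(-10)))*(-2) = (18*(-36 + 40))*(-2) = (18*4)*(-2) = 72*(-2) = -144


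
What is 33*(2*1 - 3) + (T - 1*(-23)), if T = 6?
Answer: -4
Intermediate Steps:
33*(2*1 - 3) + (T - 1*(-23)) = 33*(2*1 - 3) + (6 - 1*(-23)) = 33*(2 - 3) + (6 + 23) = 33*(-1) + 29 = -33 + 29 = -4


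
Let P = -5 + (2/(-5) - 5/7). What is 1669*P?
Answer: -357166/35 ≈ -10205.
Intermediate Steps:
P = -214/35 (P = -5 + (2*(-⅕) - 5*⅐) = -5 + (-⅖ - 5/7) = -5 - 39/35 = -214/35 ≈ -6.1143)
1669*P = 1669*(-214/35) = -357166/35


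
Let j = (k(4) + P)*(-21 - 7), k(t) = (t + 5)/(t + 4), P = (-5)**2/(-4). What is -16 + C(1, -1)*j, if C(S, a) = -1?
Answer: -319/2 ≈ -159.50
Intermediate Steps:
P = -25/4 (P = 25*(-1/4) = -25/4 ≈ -6.2500)
k(t) = (5 + t)/(4 + t)
j = 287/2 (j = ((5 + 4)/(4 + 4) - 25/4)*(-21 - 7) = (9/8 - 25/4)*(-28) = -41/8*(-28) = 287/2 ≈ 143.50)
-16 + C(1, -1)*j = -16 - 1*287/2 = -16 - 287/2 = -319/2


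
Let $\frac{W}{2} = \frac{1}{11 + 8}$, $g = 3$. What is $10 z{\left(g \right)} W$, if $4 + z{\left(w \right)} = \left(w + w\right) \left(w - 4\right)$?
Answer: $- \frac{200}{19} \approx -10.526$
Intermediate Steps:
$z{\left(w \right)} = -4 + 2 w \left(-4 + w\right)$ ($z{\left(w \right)} = -4 + \left(w + w\right) \left(w - 4\right) = -4 + 2 w \left(-4 + w\right)$)
$W = \frac{2}{19}$ ($W = \frac{2}{11 + 8} = \frac{2}{19} \approx 0.10526$)
$10 z{\left(g \right)} W = 10 \left(-4 - 24 + 2 \cdot 3^{2}\right) \frac{2}{19} = 10 \left(-4 - 24 + 2 \cdot 9\right) \frac{2}{19} = 10 \left(-4 - 24 + 18\right) \frac{2}{19} = 10 \left(-10\right) \frac{2}{19} = \left(-100\right) \frac{2}{19} = - \frac{200}{19}$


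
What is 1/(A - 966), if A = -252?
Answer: -1/1218 ≈ -0.00082102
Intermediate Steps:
1/(A - 966) = 1/(-252 - 966) = 1/(-1218) = -1/1218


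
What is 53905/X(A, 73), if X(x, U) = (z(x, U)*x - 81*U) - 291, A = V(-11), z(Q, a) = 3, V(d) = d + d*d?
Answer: -53905/5874 ≈ -9.1769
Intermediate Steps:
V(d) = d + d²
A = 110 (A = -11*(1 - 11) = -11*(-10) = 110)
X(x, U) = -291 - 81*U + 3*x (X(x, U) = (3*x - 81*U) - 291 = (-81*U + 3*x) - 291 = -291 - 81*U + 3*x)
53905/X(A, 73) = 53905/(-291 - 81*73 + 3*110) = 53905/(-291 - 5913 + 330) = 53905/(-5874) = 53905*(-1/5874) = -53905/5874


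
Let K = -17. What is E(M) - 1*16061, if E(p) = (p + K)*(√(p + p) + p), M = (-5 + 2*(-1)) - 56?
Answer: -11021 - 240*I*√14 ≈ -11021.0 - 898.0*I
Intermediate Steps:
M = -63 (M = (-5 - 2) - 56 = -7 - 56 = -63)
E(p) = (-17 + p)*(p + √2*√p) (E(p) = (p - 17)*(√(p + p) + p) = (-17 + p)*(√(2*p) + p) = (-17 + p)*(√2*√p + p) = (-17 + p)*(p + √2*√p))
E(M) - 1*16061 = ((-63)² - 17*(-63) + √2*(-63)^(3/2) - 17*√2*√(-63)) - 1*16061 = (3969 + 1071 + √2*(-189*I*√7) - 17*√2*3*I*√7) - 16061 = (3969 + 1071 - 189*I*√14 - 51*I*√14) - 16061 = (5040 - 240*I*√14) - 16061 = -11021 - 240*I*√14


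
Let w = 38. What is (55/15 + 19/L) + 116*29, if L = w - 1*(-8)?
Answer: 464795/138 ≈ 3368.1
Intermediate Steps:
L = 46 (L = 38 - 1*(-8) = 38 + 8 = 46)
(55/15 + 19/L) + 116*29 = (55/15 + 19/46) + 116*29 = (55*(1/15) + 19*(1/46)) + 3364 = (11/3 + 19/46) + 3364 = 563/138 + 3364 = 464795/138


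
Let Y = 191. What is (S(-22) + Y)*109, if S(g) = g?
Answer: 18421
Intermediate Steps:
(S(-22) + Y)*109 = (-22 + 191)*109 = 169*109 = 18421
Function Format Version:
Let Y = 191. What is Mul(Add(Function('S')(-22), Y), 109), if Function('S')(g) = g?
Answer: 18421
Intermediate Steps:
Mul(Add(Function('S')(-22), Y), 109) = Mul(Add(-22, 191), 109) = Mul(169, 109) = 18421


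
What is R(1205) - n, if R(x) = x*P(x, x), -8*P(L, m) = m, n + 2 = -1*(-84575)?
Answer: -2128609/8 ≈ -2.6608e+5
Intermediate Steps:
n = 84573 (n = -2 - 1*(-84575) = -2 + 84575 = 84573)
P(L, m) = -m/8
R(x) = -x**2/8 (R(x) = x*(-x/8) = -x**2/8)
R(1205) - n = -1/8*1205**2 - 1*84573 = -1/8*1452025 - 84573 = -1452025/8 - 84573 = -2128609/8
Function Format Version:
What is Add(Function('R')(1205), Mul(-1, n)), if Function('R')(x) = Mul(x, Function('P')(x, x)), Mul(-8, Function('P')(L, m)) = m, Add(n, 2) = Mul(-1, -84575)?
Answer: Rational(-2128609, 8) ≈ -2.6608e+5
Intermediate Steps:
n = 84573 (n = Add(-2, Mul(-1, -84575)) = Add(-2, 84575) = 84573)
Function('P')(L, m) = Mul(Rational(-1, 8), m)
Function('R')(x) = Mul(Rational(-1, 8), Pow(x, 2)) (Function('R')(x) = Mul(x, Mul(Rational(-1, 8), x)) = Mul(Rational(-1, 8), Pow(x, 2)))
Add(Function('R')(1205), Mul(-1, n)) = Add(Mul(Rational(-1, 8), Pow(1205, 2)), Mul(-1, 84573)) = Add(Mul(Rational(-1, 8), 1452025), -84573) = Add(Rational(-1452025, 8), -84573) = Rational(-2128609, 8)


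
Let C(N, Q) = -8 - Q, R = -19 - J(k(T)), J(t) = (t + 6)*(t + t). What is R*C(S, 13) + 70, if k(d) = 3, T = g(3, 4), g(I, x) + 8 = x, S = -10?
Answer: 1603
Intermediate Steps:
g(I, x) = -8 + x
T = -4 (T = -8 + 4 = -4)
J(t) = 2*t*(6 + t) (J(t) = (6 + t)*(2*t) = 2*t*(6 + t))
R = -73 (R = -19 - 2*3*(6 + 3) = -19 - 2*3*9 = -19 - 1*54 = -19 - 54 = -73)
R*C(S, 13) + 70 = -73*(-8 - 1*13) + 70 = -73*(-8 - 13) + 70 = -73*(-21) + 70 = 1533 + 70 = 1603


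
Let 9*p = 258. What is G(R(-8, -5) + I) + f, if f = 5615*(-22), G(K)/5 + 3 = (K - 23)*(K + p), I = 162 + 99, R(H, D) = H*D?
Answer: 1004075/3 ≈ 3.3469e+5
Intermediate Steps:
p = 86/3 (p = (⅑)*258 = 86/3 ≈ 28.667)
R(H, D) = D*H
I = 261
G(K) = -15 + 5*(-23 + K)*(86/3 + K) (G(K) = -15 + 5*((K - 23)*(K + 86/3)) = -15 + 5*((-23 + K)*(86/3 + K)) = -15 + 5*(-23 + K)*(86/3 + K))
f = -123530
G(R(-8, -5) + I) + f = (-9935/3 + 5*(-5*(-8) + 261)² + 85*(-5*(-8) + 261)/3) - 123530 = (-9935/3 + 5*(40 + 261)² + 85*(40 + 261)/3) - 123530 = (-9935/3 + 5*301² + (85/3)*301) - 123530 = (-9935/3 + 5*90601 + 25585/3) - 123530 = (-9935/3 + 453005 + 25585/3) - 123530 = 1374665/3 - 123530 = 1004075/3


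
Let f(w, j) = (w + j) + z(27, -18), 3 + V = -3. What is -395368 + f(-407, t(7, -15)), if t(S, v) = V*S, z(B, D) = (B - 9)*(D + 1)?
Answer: -396123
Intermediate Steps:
z(B, D) = (1 + D)*(-9 + B) (z(B, D) = (-9 + B)*(1 + D) = (1 + D)*(-9 + B))
V = -6 (V = -3 - 3 = -6)
t(S, v) = -6*S
f(w, j) = -306 + j + w (f(w, j) = (w + j) + (-9 + 27 - 9*(-18) + 27*(-18)) = (j + w) + (-9 + 27 + 162 - 486) = (j + w) - 306 = -306 + j + w)
-395368 + f(-407, t(7, -15)) = -395368 + (-306 - 6*7 - 407) = -395368 + (-306 - 42 - 407) = -395368 - 755 = -396123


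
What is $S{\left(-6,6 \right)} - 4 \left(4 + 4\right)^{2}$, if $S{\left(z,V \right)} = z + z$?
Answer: $-268$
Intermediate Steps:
$S{\left(z,V \right)} = 2 z$
$S{\left(-6,6 \right)} - 4 \left(4 + 4\right)^{2} = 2 \left(-6\right) - 4 \left(4 + 4\right)^{2} = -12 - 4 \cdot 8^{2} = -12 - 256 = -268$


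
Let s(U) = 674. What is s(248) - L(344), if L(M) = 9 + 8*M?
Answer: -2087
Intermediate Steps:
s(248) - L(344) = 674 - (9 + 8*344) = 674 - (9 + 2752) = 674 - 1*2761 = 674 - 2761 = -2087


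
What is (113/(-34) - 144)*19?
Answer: -95171/34 ≈ -2799.1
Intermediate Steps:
(113/(-34) - 144)*19 = (113*(-1/34) - 144)*19 = (-113/34 - 144)*19 = -5009/34*19 = -95171/34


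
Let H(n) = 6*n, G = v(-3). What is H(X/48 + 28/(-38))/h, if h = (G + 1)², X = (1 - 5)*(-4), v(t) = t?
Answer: -23/38 ≈ -0.60526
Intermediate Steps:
G = -3
X = 16 (X = -4*(-4) = 16)
h = 4 (h = (-3 + 1)² = (-2)² = 4)
H(X/48 + 28/(-38))/h = (6*(16/48 + 28/(-38)))/4 = (6*(16*(1/48) + 28*(-1/38)))*(¼) = (6*(⅓ - 14/19))*(¼) = (6*(-23/57))*(¼) = -46/19*¼ = -23/38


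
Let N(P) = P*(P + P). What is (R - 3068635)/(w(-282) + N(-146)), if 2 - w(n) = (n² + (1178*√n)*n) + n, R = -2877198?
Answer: 6802032952/972538112093 + 493795484817*I*√282/7780304896744 ≈ 0.0069941 + 1.0658*I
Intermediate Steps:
N(P) = 2*P² (N(P) = P*(2*P) = 2*P²)
w(n) = 2 - n - n² - 1178*n^(3/2) (w(n) = 2 - ((n² + (1178*√n)*n) + n) = 2 - ((n² + 1178*n^(3/2)) + n) = 2 - (n + n² + 1178*n^(3/2)) = 2 + (-n - n² - 1178*n^(3/2)) = 2 - n - n² - 1178*n^(3/2))
(R - 3068635)/(w(-282) + N(-146)) = (-2877198 - 3068635)/((2 - 1*(-282) - 1*(-282)² - (-332196)*I*√282) + 2*(-146)²) = -5945833/((2 + 282 - 1*79524 - (-332196)*I*√282) + 2*21316) = -5945833/((2 + 282 - 79524 + 332196*I*√282) + 42632) = -5945833/((-79240 + 332196*I*√282) + 42632) = -5945833/(-36608 + 332196*I*√282)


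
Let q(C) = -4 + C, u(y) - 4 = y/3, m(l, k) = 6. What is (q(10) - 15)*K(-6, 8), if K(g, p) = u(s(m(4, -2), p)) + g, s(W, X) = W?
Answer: 0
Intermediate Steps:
u(y) = 4 + y/3
K(g, p) = 6 + g (K(g, p) = (4 + (1/3)*6) + g = (4 + 2) + g = 6 + g)
(q(10) - 15)*K(-6, 8) = ((-4 + 10) - 15)*(6 - 6) = (6 - 15)*0 = -9*0 = 0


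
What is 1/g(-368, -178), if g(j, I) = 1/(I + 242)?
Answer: 64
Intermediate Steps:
g(j, I) = 1/(242 + I)
1/g(-368, -178) = 1/(1/(242 - 178)) = 1/(1/64) = 64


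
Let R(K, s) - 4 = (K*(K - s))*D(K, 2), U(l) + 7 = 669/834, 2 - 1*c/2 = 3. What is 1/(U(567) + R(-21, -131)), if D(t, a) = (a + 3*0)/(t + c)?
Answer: 6394/1270307 ≈ 0.0050334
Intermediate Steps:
c = -2 (c = 4 - 2*3 = 4 - 6 = -2)
U(l) = -1723/278 (U(l) = -7 + 669/834 = -7 + 669*(1/834) = -7 + 223/278 = -1723/278)
D(t, a) = a/(-2 + t) (D(t, a) = (a + 3*0)/(t - 2) = (a + 0)/(-2 + t) = a/(-2 + t))
R(K, s) = 4 + 2*K*(K - s)/(-2 + K) (R(K, s) = 4 + (K*(K - s))*(2/(-2 + K)) = 4 + 2*K*(K - s)/(-2 + K))
1/(U(567) + R(-21, -131)) = 1/(-1723/278 + 2*(-4 + (-21)² + 2*(-21) - 1*(-21)*(-131))/(-2 - 21)) = 1/(-1723/278 + 2*(-4 + 441 - 42 - 2751)/(-23)) = 1/(-1723/278 + 2*(-1/23)*(-2356)) = 1/(-1723/278 + 4712/23) = 1/(1270307/6394) = 6394/1270307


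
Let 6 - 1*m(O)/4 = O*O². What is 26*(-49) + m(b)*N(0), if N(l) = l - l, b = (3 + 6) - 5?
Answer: -1274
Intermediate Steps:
b = 4 (b = 9 - 5 = 4)
m(O) = 24 - 4*O³ (m(O) = 24 - 4*O*O² = 24 - 4*O³)
N(l) = 0
26*(-49) + m(b)*N(0) = 26*(-49) + (24 - 4*4³)*0 = -1274 + (24 - 4*64)*0 = -1274 + (24 - 256)*0 = -1274 - 232*0 = -1274 + 0 = -1274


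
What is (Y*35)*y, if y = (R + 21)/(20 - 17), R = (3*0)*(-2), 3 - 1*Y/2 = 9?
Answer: -2940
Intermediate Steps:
Y = -12 (Y = 6 - 2*9 = 6 - 18 = -12)
R = 0 (R = 0*(-2) = 0)
y = 7 (y = (0 + 21)/(20 - 17) = 21/3 = 21*(⅓) = 7)
(Y*35)*y = -12*35*7 = -420*7 = -2940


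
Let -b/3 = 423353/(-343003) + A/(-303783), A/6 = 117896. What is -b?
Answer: -371239534527/34732826783 ≈ -10.688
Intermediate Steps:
A = 707376 (A = 6*117896 = 707376)
b = 371239534527/34732826783 (b = -3*(423353/(-343003) + 707376/(-303783)) = -3*(423353*(-1/343003) + 707376*(-1/303783)) = -3*(-423353/343003 - 235792/101261) = -3*(-123746511509/34732826783) = 371239534527/34732826783 ≈ 10.688)
-b = -1*371239534527/34732826783 = -371239534527/34732826783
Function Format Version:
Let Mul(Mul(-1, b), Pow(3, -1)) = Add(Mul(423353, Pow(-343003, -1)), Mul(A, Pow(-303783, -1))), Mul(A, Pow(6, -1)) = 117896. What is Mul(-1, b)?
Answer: Rational(-371239534527, 34732826783) ≈ -10.688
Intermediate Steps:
A = 707376 (A = Mul(6, 117896) = 707376)
b = Rational(371239534527, 34732826783) (b = Mul(-3, Add(Mul(423353, Pow(-343003, -1)), Mul(707376, Pow(-303783, -1)))) = Mul(-3, Add(Mul(423353, Rational(-1, 343003)), Mul(707376, Rational(-1, 303783)))) = Mul(-3, Add(Rational(-423353, 343003), Rational(-235792, 101261))) = Mul(-3, Rational(-123746511509, 34732826783)) = Rational(371239534527, 34732826783) ≈ 10.688)
Mul(-1, b) = Mul(-1, Rational(371239534527, 34732826783)) = Rational(-371239534527, 34732826783)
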